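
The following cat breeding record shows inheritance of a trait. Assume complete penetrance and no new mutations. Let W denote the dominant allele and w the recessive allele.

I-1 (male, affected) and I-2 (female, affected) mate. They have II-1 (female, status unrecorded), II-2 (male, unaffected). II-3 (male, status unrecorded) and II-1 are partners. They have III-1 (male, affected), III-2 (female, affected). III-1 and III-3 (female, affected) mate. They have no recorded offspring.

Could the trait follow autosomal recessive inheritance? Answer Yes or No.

Under autosomal recessive, II-2 (unaffected, male) cannot arise from I-1 (affected) × I-2 (affected).

No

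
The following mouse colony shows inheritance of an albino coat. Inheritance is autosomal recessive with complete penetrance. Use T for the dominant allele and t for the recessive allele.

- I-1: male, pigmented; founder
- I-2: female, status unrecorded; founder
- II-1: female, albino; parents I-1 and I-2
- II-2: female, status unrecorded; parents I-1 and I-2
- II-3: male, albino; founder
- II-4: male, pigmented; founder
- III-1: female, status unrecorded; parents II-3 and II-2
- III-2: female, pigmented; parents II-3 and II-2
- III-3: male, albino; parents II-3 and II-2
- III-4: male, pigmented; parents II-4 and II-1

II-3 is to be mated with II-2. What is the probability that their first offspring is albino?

II-3 is albino, so II-3 is tt.
II-2 passed T to III-2 (Tt, whose t came from II-3) and passed t to III-3 (tt), so II-2 is Tt.
The cross gives 1/2 Tt : 1/2 tt, so P(offspring is albino) = 1/2.

1/2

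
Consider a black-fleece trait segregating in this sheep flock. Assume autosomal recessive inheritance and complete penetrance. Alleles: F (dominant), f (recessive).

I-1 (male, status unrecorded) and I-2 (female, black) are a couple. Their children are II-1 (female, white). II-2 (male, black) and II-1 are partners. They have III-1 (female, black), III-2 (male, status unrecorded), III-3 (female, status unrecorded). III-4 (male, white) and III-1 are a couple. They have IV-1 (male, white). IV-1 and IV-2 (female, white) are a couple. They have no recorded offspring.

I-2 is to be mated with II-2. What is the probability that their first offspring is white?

I-2 is black, so I-2 is ff.
II-2 is black, so II-2 is ff.
The cross gives 1 ff, so P(offspring is white) = 0.

0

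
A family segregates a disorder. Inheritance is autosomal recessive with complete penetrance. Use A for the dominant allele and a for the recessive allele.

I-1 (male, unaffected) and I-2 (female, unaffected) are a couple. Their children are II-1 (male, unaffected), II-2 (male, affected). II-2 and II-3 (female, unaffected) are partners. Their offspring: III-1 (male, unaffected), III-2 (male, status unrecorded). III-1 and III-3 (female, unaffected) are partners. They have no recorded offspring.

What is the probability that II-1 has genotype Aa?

I-1 is unaffected so carries A and passed a to II-2 (aa), so I-1 is Aa.
I-2 is unaffected so carries A and passed a to II-2 (aa), so I-2 is Aa.
Their cross gives offspring ratios 1/4 AA : 1/2 Aa : 1/4 aa. Conditioning on II-1 being unaffected, P(Aa) = 1/2 / 3/4 = 2/3.

2/3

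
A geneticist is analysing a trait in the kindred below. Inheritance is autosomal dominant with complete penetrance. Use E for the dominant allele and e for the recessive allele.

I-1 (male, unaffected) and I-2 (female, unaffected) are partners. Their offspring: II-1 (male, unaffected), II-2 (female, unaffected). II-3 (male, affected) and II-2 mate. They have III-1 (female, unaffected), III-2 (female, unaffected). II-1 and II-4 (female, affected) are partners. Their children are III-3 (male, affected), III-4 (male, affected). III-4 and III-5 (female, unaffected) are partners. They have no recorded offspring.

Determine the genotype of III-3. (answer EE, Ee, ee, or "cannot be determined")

From phenotype alone, III-3 is EE or Ee.
III-3 is affected so carries E and received e from II-1 (ee), so III-3 is Ee.

Ee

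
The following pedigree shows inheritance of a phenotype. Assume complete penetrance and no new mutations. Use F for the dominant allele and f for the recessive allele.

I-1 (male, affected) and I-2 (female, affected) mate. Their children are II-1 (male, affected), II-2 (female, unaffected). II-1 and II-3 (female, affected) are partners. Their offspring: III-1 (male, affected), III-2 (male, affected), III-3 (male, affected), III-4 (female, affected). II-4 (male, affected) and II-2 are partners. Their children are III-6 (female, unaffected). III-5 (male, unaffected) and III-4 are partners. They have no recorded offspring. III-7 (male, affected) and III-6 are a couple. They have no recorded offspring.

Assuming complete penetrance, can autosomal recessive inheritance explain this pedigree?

Under autosomal recessive, II-2 (unaffected, female) cannot arise from I-1 (affected) × I-2 (affected).

No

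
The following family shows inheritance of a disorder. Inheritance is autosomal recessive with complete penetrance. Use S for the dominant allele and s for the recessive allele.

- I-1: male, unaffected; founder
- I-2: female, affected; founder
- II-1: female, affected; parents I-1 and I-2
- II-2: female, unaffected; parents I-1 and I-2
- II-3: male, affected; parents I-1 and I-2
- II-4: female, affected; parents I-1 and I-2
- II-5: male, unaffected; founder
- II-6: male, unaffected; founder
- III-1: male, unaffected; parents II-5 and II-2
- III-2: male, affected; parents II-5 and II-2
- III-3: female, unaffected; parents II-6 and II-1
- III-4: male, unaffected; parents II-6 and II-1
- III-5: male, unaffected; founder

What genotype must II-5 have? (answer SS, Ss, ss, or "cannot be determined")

Ss

From phenotype alone, II-5 is SS or Ss.
II-5 is unaffected so carries S and passed s to III-2 (ss), so II-5 is Ss.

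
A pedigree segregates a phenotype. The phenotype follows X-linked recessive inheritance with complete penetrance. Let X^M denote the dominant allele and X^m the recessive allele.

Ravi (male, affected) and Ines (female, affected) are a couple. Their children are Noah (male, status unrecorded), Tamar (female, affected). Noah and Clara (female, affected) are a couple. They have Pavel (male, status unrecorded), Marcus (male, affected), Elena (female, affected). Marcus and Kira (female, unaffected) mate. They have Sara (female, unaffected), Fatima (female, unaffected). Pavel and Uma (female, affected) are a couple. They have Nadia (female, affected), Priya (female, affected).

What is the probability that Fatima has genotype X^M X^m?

Fatima is unaffected so carries M and received m from Marcus (X^m Y), so Fatima is X^M X^m, giving P(X^M X^m) = 1.

1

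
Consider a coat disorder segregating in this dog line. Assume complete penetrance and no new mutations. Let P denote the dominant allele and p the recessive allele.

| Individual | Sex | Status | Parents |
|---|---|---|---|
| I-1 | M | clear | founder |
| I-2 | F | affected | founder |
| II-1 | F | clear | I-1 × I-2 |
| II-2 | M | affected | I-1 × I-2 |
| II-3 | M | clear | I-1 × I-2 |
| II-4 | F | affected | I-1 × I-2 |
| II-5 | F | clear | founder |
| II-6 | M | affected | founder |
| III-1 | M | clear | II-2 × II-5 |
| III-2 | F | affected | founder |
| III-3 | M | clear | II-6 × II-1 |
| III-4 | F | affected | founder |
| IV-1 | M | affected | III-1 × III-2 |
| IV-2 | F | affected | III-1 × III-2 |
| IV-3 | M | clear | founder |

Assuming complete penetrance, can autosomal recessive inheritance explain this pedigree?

Yes

A consistent assignment under autosomal recessive exists: I-1 Pp, I-2 pp, II-1 Pp, II-2 pp, II-3 Pp, II-4 pp, II-5 PP, II-6 pp, III-1 Pp, III-2 pp, III-3 Pp, III-4 pp, IV-1 pp, IV-2 pp, IV-3 PP.
In this assignment every recorded phenotype matches its genotype and every non-founder's genotype is obtainable from its parents' genotypes, so the pedigree is consistent.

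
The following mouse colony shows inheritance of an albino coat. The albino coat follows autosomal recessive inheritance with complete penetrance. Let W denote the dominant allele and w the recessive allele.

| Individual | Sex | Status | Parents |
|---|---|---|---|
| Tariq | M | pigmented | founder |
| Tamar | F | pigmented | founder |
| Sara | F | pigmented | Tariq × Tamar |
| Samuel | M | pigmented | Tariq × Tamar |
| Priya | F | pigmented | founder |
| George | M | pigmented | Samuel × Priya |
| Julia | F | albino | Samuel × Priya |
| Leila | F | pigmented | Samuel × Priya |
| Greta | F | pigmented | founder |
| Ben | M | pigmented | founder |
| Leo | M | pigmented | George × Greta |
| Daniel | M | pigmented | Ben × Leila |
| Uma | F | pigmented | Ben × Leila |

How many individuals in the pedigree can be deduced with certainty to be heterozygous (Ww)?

2

Obligate heterozygotes: Samuel is pigmented so carries W and passed w to Julia (ww), so Samuel is Ww; Priya is pigmented so carries W and passed w to Julia (ww), so Priya is Ww.
Every other individual is either homozygous by phenotype or has at least one consistent homozygous assignment, so the count is 2.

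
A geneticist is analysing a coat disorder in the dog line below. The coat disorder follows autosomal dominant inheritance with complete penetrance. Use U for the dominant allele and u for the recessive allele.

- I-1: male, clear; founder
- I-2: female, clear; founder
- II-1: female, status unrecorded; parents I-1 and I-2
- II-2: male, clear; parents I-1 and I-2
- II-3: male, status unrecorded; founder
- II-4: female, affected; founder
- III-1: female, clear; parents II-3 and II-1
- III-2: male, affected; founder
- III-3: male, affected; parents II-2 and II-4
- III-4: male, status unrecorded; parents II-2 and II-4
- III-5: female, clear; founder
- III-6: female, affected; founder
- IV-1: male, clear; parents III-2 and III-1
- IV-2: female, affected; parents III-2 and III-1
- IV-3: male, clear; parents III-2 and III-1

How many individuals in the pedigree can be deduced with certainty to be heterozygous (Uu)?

3

Obligate heterozygotes: III-2 is affected so carries U and passed u to IV-1 (uu), so III-2 is Uu; III-3 is affected so carries U and received u from II-2 (uu), so III-3 is Uu; IV-2 is affected so carries U and received u from III-1 (uu), so IV-2 is Uu.
Every other individual is either homozygous by phenotype or has at least one consistent homozygous assignment, so the count is 3.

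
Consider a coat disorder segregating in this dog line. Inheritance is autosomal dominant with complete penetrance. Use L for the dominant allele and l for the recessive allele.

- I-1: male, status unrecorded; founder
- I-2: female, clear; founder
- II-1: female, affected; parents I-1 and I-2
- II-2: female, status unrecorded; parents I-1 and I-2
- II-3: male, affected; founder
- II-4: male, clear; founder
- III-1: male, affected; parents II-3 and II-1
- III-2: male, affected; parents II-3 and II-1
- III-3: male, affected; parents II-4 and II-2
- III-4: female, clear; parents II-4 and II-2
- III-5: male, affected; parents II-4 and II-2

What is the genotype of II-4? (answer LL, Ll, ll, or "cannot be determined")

ll

II-4 is clear, so II-4 is ll.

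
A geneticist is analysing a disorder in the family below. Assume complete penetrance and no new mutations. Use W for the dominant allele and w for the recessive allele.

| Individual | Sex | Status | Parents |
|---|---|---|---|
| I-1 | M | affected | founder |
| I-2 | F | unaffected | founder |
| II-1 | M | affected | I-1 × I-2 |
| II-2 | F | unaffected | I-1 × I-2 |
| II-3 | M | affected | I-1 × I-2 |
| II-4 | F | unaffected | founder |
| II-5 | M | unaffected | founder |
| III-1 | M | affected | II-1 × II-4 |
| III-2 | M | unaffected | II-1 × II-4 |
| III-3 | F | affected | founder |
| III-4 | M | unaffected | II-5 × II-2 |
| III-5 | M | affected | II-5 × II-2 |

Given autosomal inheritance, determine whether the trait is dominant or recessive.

recessive

II-5 and II-2 are both unaffected yet have an affected child III-5. Under dominance, an affected child requires at least one affected parent, so the trait cannot be dominant.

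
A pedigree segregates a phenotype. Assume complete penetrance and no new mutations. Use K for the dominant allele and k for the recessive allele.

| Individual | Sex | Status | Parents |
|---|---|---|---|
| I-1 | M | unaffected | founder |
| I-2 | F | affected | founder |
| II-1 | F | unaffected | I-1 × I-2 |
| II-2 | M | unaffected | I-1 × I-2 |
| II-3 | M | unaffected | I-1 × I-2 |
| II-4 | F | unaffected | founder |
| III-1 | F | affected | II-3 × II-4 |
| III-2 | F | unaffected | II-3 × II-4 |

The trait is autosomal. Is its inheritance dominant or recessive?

II-3 and II-4 are both unaffected yet have an affected child III-1. Under dominance, an affected child requires at least one affected parent, so the trait cannot be dominant.

recessive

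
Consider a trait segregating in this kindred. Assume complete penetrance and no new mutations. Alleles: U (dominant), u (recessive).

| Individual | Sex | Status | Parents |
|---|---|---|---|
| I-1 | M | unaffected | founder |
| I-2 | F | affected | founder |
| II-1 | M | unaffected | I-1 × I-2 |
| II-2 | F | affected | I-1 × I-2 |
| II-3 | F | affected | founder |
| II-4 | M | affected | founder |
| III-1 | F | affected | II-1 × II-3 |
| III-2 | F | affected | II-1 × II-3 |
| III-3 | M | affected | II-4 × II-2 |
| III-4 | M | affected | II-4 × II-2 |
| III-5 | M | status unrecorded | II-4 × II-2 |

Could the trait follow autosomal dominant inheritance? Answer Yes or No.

Yes

A consistent assignment under autosomal dominant exists: I-1 uu, I-2 Uu, II-1 uu, II-2 Uu, II-3 UU, II-4 UU, III-1 Uu, III-2 Uu, III-3 UU, III-4 UU, III-5 UU.
In this assignment every recorded phenotype matches its genotype and every non-founder's genotype is obtainable from its parents' genotypes, so the pedigree is consistent.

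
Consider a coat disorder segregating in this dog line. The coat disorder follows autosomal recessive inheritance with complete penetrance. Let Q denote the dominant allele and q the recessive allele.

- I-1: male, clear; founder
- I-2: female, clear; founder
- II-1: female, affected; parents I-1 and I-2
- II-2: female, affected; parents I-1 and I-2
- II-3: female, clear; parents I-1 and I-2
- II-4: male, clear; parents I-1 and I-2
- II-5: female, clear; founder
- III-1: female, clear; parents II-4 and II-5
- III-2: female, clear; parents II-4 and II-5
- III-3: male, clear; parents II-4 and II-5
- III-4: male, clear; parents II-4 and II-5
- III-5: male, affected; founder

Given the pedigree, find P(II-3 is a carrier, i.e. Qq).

I-1 is clear so carries Q and passed q to II-1 (qq), so I-1 is Qq.
I-2 is clear so carries Q and passed q to II-1 (qq), so I-2 is Qq.
Their cross gives offspring ratios 1/4 QQ : 1/2 Qq : 1/4 qq. Conditioning on II-3 being clear, P(Qq) = 1/2 / 3/4 = 2/3.

2/3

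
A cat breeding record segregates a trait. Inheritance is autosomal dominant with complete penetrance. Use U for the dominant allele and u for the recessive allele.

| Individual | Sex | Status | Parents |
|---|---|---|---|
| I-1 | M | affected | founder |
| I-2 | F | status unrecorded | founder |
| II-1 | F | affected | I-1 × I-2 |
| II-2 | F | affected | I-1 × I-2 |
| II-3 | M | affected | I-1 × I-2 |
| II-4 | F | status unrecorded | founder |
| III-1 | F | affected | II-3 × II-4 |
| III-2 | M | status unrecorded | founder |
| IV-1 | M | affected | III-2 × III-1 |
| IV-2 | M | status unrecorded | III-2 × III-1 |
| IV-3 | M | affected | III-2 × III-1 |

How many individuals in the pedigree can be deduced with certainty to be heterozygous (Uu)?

No individual's genotype is forced to Uu by the pedigree, so the count is 0.

0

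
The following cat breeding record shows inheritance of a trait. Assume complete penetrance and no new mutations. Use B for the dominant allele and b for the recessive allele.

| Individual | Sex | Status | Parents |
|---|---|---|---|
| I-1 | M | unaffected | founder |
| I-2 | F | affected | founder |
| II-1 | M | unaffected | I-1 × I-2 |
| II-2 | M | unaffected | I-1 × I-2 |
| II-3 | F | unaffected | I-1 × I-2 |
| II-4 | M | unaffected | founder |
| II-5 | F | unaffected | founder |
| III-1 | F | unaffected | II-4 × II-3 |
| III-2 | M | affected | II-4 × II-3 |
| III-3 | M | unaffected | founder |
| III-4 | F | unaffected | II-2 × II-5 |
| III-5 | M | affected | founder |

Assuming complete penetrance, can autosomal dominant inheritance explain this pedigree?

No

Under autosomal dominant, III-2 (affected, male) cannot arise from II-4 (unaffected) × II-3 (unaffected).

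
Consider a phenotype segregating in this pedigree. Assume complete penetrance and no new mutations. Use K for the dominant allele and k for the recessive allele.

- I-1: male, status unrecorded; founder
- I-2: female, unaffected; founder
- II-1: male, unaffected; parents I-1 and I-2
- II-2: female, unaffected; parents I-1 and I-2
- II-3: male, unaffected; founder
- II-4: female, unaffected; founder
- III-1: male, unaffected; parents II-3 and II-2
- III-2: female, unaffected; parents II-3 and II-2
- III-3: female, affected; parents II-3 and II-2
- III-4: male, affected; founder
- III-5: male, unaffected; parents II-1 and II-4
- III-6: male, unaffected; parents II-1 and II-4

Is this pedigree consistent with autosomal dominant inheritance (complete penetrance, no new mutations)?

No

Under autosomal dominant, III-3 (affected, female) cannot arise from II-3 (unaffected) × II-2 (unaffected).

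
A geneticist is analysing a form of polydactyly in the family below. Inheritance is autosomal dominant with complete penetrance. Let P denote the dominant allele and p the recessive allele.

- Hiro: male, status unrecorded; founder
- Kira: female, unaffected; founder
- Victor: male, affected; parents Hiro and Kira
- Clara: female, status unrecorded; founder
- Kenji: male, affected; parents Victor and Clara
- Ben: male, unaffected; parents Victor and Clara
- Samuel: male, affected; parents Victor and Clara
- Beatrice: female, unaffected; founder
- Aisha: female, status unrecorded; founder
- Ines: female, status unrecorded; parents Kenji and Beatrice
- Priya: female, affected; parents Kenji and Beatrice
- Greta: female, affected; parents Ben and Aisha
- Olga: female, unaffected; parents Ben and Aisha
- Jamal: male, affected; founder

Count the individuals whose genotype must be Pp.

4

Obligate heterozygotes: Victor is affected so carries P and received p from Kira (pp), so Victor is Pp; Aisha passed P to Greta (Pp, whose p came from Ben) and passed p to Olga (pp), so Aisha is Pp; Priya is affected so carries P and received p from Beatrice (pp), so Priya is Pp; Greta is affected so carries P and received p from Ben (pp), so Greta is Pp.
Every other individual is either homozygous by phenotype or has at least one consistent homozygous assignment, so the count is 4.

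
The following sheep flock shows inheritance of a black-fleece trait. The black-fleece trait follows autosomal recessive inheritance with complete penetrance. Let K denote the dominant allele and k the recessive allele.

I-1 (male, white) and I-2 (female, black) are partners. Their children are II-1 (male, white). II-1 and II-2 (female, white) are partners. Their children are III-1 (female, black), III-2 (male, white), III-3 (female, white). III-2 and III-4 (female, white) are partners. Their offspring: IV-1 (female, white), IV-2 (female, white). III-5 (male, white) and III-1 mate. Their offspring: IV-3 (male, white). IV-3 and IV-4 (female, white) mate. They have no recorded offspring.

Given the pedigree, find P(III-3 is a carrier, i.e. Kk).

II-1 is white so carries K and received k from I-2 (kk), so II-1 is Kk.
II-2 is white so carries K and passed k to III-1 (kk), so II-2 is Kk.
Their cross gives offspring ratios 1/4 KK : 1/2 Kk : 1/4 kk. Conditioning on III-3 being white, P(Kk) = 1/2 / 3/4 = 2/3.

2/3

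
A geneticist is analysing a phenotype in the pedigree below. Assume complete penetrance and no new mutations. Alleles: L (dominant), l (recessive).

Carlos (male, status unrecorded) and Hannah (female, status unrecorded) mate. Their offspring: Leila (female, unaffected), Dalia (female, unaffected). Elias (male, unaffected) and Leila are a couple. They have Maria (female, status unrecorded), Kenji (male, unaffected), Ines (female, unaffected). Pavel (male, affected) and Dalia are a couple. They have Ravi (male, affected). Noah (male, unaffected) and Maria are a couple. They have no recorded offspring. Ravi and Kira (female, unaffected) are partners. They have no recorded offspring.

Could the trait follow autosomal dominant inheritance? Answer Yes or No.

A consistent assignment under autosomal dominant exists: Carlos Ll, Hannah Ll, Leila ll, Dalia ll, Elias ll, Pavel LL, Maria ll, Kenji ll, Ines ll, Noah ll, Ravi Ll, Kira ll.
In this assignment every recorded phenotype matches its genotype and every non-founder's genotype is obtainable from its parents' genotypes, so the pedigree is consistent.

Yes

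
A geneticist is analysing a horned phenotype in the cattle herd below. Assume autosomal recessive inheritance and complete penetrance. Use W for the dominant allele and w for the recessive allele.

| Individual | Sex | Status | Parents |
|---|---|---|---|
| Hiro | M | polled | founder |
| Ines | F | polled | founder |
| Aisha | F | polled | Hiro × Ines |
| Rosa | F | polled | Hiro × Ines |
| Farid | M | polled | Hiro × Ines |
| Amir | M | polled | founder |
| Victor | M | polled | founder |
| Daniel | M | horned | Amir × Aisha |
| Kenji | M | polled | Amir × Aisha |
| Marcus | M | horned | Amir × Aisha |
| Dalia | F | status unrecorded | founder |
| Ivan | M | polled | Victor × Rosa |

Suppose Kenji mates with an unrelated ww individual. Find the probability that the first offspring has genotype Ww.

Amir is polled so carries W and passed w to Daniel (ww), so Amir is Ww.
Aisha is polled so carries W and passed w to Daniel (ww), so Aisha is Ww.
Kenji is a polled offspring of Amir (Ww) × Aisha (Ww), whose cross gives 1/4 WW : 1/2 Ww : 1/4 ww; conditioning on being polled, Kenji is WW with probability 1/3, Ww with probability 2/3.
Summing over parental genotype combinations, P(offspring has genotype Ww) = 1/3·1 + 2/3·1/2 = 2/3.

2/3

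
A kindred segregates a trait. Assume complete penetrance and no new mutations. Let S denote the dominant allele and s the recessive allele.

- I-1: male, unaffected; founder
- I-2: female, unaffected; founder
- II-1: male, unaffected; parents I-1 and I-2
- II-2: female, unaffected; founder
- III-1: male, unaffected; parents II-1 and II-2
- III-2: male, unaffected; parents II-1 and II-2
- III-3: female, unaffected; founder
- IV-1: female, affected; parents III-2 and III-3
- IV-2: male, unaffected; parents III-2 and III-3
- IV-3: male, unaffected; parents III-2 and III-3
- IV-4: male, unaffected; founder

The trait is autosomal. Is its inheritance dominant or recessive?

III-2 and III-3 are both unaffected yet have an affected child IV-1. Under dominance, an affected child requires at least one affected parent, so the trait cannot be dominant.

recessive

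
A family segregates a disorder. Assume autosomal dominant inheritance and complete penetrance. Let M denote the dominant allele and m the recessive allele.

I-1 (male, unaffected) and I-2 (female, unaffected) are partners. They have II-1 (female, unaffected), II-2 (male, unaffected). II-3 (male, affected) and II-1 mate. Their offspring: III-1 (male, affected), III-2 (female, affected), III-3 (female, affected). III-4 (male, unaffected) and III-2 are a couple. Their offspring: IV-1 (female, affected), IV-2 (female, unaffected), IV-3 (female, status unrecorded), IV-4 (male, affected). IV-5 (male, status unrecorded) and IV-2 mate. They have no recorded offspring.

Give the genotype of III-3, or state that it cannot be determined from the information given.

Mm

From phenotype alone, III-3 is MM or Mm.
III-3 is affected so carries M and received m from II-1 (mm), so III-3 is Mm.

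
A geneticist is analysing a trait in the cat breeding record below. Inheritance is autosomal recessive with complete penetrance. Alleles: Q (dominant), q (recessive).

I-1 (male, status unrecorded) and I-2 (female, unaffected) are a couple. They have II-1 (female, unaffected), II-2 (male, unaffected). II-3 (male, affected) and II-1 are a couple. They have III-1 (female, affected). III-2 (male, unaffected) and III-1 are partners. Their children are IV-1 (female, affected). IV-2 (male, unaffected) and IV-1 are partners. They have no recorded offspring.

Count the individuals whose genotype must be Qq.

Obligate heterozygotes: II-1 is unaffected so carries Q and passed q to III-1 (qq), so II-1 is Qq; III-2 is unaffected so carries Q and passed q to IV-1 (qq), so III-2 is Qq.
Every other individual is either homozygous by phenotype or has at least one consistent homozygous assignment, so the count is 2.

2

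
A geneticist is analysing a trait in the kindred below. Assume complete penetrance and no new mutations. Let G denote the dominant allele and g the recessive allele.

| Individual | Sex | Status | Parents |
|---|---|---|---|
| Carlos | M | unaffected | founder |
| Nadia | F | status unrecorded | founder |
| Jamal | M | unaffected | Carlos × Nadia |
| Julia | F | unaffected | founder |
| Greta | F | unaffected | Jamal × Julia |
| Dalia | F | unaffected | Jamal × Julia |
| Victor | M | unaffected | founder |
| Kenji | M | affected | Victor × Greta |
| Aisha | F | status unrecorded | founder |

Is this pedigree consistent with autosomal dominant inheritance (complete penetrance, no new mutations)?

Under autosomal dominant, Kenji (affected, male) cannot arise from Victor (unaffected) × Greta (unaffected).

No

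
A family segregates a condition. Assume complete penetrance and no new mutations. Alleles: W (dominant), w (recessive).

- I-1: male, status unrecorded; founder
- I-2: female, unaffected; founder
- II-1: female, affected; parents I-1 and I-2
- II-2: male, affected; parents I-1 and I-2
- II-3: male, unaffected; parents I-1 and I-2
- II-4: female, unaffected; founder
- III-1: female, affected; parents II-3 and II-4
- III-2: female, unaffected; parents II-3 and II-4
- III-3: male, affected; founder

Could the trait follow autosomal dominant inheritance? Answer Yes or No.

No

Under autosomal dominant, III-1 (affected, female) cannot arise from II-3 (unaffected) × II-4 (unaffected).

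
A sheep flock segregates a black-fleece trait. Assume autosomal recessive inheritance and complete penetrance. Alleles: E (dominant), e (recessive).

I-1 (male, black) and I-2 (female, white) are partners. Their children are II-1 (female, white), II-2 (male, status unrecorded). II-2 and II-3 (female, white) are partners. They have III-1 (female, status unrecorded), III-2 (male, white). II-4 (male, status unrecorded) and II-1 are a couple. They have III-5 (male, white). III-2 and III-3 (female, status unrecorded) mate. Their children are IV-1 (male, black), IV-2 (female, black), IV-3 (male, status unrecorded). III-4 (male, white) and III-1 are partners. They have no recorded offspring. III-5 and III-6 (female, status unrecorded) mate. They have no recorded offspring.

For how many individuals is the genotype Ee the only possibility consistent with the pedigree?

Obligate heterozygotes: II-1 is white so carries E and received e from I-1 (ee), so II-1 is Ee; III-2 is white so carries E and passed e to IV-1 (ee), so III-2 is Ee.
Every other individual is either homozygous by phenotype or has at least one consistent homozygous assignment, so the count is 2.

2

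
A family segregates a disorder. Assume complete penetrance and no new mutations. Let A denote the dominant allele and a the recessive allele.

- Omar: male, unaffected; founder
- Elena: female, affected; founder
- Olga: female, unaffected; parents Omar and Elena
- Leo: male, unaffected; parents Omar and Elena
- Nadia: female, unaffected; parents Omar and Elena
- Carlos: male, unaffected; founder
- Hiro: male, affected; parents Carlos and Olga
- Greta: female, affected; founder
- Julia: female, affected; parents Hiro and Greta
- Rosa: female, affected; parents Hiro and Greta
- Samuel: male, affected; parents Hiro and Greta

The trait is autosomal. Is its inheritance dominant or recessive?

recessive

Carlos and Olga are both unaffected yet have an affected child Hiro. Under dominance, an affected child requires at least one affected parent, so the trait cannot be dominant.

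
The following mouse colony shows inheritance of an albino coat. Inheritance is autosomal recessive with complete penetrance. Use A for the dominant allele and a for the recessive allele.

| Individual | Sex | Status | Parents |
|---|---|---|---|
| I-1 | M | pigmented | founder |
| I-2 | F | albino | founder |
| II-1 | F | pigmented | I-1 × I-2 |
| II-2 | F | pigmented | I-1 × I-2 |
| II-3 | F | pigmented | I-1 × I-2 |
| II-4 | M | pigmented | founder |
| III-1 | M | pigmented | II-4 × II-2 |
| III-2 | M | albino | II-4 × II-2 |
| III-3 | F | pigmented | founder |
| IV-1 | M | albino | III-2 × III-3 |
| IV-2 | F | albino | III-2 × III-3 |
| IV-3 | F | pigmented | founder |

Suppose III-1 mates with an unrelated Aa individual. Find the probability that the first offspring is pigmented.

5/6

II-4 is pigmented so carries A and passed a to III-2 (aa), so II-4 is Aa.
II-2 is pigmented so carries A and received a from I-2 (aa), so II-2 is Aa.
III-1 is a pigmented offspring of II-4 (Aa) × II-2 (Aa), whose cross gives 1/4 AA : 1/2 Aa : 1/4 aa; conditioning on being pigmented, III-1 is AA with probability 1/3, Aa with probability 2/3.
Summing over parental genotype combinations, P(offspring is pigmented) = 1/3·1 + 2/3·3/4 = 5/6.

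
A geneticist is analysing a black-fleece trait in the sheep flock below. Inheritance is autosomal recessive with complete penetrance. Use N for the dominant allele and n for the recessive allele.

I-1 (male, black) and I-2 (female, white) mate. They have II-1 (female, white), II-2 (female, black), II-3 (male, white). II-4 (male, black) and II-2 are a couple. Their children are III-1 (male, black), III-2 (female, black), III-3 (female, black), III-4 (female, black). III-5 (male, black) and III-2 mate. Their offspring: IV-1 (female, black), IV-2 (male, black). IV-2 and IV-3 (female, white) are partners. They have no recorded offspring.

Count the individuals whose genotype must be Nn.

Obligate heterozygotes: I-2 is white so carries N and passed n to II-2 (nn), so I-2 is Nn; II-1 is white so carries N and received n from I-1 (nn), so II-1 is Nn; II-3 is white so carries N and received n from I-1 (nn), so II-3 is Nn.
Every other individual is either homozygous by phenotype or has at least one consistent homozygous assignment, so the count is 3.

3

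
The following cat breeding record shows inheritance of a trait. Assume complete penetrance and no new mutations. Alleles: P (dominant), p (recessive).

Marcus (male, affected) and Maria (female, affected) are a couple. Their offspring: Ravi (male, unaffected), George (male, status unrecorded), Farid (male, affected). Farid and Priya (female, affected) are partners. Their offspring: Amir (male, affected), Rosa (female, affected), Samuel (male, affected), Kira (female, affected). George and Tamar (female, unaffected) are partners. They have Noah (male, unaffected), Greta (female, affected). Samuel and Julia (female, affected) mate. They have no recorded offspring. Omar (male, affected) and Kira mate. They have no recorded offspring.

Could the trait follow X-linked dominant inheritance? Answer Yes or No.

Yes

A consistent assignment under X-linked dominant exists: Marcus X^P Y, Maria X^P X^p, Ravi X^p Y, George X^P Y, Farid X^P Y, Priya X^P X^P, Tamar X^p X^p, Amir X^P Y, Rosa X^P X^P, Samuel X^P Y, Kira X^P X^P, Julia X^P X^P, Omar X^P Y, Noah X^p Y, Greta X^P X^p.
In this assignment every recorded phenotype matches its genotype and every non-founder's genotype is obtainable from its parents' genotypes, so the pedigree is consistent.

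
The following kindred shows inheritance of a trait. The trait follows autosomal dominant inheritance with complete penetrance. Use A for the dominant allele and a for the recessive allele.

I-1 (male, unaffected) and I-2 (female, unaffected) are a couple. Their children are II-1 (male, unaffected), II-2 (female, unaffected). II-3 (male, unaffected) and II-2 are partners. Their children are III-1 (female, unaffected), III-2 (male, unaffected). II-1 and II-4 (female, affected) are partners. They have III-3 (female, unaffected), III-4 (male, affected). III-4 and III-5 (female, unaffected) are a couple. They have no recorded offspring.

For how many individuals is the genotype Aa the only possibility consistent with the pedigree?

Obligate heterozygotes: II-4 is affected so carries A and passed a to III-3 (aa), so II-4 is Aa; III-4 is affected so carries A and received a from II-1 (aa), so III-4 is Aa.
Every other individual is either homozygous by phenotype or has at least one consistent homozygous assignment, so the count is 2.

2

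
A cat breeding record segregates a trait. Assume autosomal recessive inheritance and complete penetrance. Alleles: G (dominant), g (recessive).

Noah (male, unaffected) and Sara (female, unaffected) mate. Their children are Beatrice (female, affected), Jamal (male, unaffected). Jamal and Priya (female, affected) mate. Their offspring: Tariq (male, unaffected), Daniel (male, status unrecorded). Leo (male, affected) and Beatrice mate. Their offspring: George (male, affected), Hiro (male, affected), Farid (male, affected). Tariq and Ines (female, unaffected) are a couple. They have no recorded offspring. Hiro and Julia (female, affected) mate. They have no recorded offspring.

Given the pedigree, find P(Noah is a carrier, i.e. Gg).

Noah is unaffected so carries G and passed g to Beatrice (gg), so Noah is Gg, giving P(Gg) = 1.

1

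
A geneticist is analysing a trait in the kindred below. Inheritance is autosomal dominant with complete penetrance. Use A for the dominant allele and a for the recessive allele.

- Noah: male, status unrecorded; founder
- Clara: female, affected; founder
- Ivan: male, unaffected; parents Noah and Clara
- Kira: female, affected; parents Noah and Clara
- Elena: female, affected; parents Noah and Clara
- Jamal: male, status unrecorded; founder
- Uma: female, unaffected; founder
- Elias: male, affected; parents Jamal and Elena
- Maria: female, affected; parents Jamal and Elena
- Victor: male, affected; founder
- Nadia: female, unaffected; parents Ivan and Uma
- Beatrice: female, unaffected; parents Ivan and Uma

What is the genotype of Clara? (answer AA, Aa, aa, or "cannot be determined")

Aa

From phenotype alone, Clara is AA or Aa.
Clara is affected so carries A and passed a to Ivan (aa), so Clara is Aa.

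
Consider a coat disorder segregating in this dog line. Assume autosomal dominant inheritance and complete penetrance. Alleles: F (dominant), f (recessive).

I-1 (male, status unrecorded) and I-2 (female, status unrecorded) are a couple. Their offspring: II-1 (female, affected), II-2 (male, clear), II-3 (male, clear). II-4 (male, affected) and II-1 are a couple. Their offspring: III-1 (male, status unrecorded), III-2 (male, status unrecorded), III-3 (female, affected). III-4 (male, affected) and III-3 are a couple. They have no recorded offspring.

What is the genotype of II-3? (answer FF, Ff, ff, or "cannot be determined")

II-3 is clear, so II-3 is ff.

ff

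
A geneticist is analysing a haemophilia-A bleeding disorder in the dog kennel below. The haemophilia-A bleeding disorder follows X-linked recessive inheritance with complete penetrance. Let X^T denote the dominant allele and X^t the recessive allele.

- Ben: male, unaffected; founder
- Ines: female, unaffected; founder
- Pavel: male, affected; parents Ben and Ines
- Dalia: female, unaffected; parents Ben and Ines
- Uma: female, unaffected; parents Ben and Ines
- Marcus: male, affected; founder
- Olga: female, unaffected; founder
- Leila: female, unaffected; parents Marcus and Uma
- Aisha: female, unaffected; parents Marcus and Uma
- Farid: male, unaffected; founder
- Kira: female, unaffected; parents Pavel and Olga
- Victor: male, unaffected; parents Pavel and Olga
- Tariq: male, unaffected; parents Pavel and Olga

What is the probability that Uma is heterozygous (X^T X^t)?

1/5

Ben is unaffected, so Ben is X^T Y.
Ines is unaffected so carries T and passed t to Pavel (X^t Y), so Ines is X^T X^t.
Their cross gives offspring ratios 1/2 X^T X^T : 1/2 X^T X^t. Conditioning on Uma being unaffected, P(X^T X^t) = 1/2 / 1 = 1/2 before taking Uma's own offspring into account.
Marcus is affected, so Marcus is X^t Y.
Now use Uma's offspring. Probability of each recorded status — unaffected daughter Leila: 1/2 if Uma is X^T X^t, 1 if X^T X^T; unaffected daughter Aisha: 1/2 if Uma is X^T X^t, 1 if X^T X^T.
Bayes: P(X^T X^t) = 1/2·1/4 / (1/2·1/4 + 1/2·1) = 1/5.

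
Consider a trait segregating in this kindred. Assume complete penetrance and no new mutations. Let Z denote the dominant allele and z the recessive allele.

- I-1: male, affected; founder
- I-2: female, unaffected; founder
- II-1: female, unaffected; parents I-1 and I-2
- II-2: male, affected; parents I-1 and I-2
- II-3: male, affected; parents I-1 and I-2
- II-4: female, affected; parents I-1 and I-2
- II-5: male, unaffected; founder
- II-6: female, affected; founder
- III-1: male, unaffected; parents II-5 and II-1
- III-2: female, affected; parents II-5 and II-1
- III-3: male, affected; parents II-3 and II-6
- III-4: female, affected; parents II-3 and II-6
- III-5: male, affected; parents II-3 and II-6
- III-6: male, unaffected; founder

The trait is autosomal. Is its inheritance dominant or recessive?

recessive

II-5 and II-1 are both unaffected yet have an affected child III-2. Under dominance, an affected child requires at least one affected parent, so the trait cannot be dominant.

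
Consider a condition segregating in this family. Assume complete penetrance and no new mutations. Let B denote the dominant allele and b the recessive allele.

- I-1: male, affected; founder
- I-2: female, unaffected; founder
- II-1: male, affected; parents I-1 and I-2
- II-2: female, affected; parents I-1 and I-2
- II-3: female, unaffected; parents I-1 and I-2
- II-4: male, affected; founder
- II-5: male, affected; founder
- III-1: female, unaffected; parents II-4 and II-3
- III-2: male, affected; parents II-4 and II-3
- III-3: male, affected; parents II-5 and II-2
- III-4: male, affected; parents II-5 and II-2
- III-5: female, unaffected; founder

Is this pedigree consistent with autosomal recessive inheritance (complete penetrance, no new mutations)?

A consistent assignment under autosomal recessive exists: I-1 bb, I-2 Bb, II-1 bb, II-2 bb, II-3 Bb, II-4 bb, II-5 bb, III-1 Bb, III-2 bb, III-3 bb, III-4 bb, III-5 BB.
In this assignment every recorded phenotype matches its genotype and every non-founder's genotype is obtainable from its parents' genotypes, so the pedigree is consistent.

Yes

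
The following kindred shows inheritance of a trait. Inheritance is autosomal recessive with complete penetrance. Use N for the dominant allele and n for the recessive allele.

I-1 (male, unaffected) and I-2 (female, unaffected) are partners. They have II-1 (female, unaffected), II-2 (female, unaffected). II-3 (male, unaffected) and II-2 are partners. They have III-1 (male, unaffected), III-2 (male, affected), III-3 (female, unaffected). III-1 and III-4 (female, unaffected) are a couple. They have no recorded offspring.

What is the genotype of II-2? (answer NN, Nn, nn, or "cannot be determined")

From phenotype alone, II-2 is NN or Nn.
II-2 is unaffected so carries N and passed n to III-2 (nn), so II-2 is Nn.

Nn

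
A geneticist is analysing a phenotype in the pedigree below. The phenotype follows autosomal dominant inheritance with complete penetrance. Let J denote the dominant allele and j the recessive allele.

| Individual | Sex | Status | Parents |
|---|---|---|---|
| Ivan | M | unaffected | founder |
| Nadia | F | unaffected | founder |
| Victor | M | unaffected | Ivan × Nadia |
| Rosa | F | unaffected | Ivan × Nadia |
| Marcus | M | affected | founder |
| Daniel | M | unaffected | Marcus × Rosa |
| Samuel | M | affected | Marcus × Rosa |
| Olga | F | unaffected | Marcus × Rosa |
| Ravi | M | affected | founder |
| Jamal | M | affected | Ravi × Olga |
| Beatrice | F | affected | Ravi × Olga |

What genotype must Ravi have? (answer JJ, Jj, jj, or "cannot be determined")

Ravi's phenotype allows JJ or Jj, and no parent or child forces a single allele at both positions; consistent genotype assignments exist with Ravi as JJ or Jj.

cannot be determined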